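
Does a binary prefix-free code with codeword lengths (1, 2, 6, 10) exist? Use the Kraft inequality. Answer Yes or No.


Kraft sum = sum(2^(-l_i)) = 0.7666, need <= 1. Result: satisfied (a binary prefix-free code with these lengths exists)

Yes


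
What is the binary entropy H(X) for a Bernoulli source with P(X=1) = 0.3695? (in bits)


H = -p*log2(p) - (1-p)*log2(1-p). -0.3695*log2(0.3695) = 0.530733; -0.6305*log2(0.6305) = 0.419555. H = 0.530733 + 0.419555 = 0.9503

0.9503 bits


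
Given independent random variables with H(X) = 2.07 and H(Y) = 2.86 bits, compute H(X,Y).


For independent variables, H(X,Y) = H(X) + H(Y) = 2.07 + 2.86 = 4.93

4.93 bits


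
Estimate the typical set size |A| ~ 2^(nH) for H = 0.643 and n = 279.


log2|A_typical| = nH = 279 * 0.643 = 179.397, so |A_typical| ~ 2^179.397 = 1.009e+54

1.009e+54


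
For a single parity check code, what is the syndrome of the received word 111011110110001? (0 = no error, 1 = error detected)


Syndrome = XOR of all bits = 1 XOR 1 XOR 1 XOR 0 XOR 1 XOR 1 XOR 1 XOR 1 XOR 0 XOR 1 XOR 1 XOR 0 XOR 0 XOR 0 XOR 1 = 0

0


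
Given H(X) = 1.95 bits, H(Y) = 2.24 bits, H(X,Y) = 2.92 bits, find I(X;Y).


I(X;Y) = H(X) + H(Y) - H(X,Y) = 1.95 + 2.24 - 2.92 = 1.27

1.27 bits


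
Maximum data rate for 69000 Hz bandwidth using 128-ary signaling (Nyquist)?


Rate = 2 * B * log2(M) = 2 * 69000 * 7.0 = 966000.0

966000.0 bps


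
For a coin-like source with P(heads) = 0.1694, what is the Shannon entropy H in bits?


H = -p*log2(p) - (1-p)*log2(1-p). -0.1694*log2(0.1694) = 0.433917; -0.8306*log2(0.8306) = 0.222413. H = 0.433917 + 0.222413 = 0.6563

0.6563 bits


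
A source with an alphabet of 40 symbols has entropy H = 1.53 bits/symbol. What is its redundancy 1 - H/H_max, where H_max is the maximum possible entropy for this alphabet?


H_max = log2(K) = log2(40) = 5.3219 bits/symbol. Redundancy = 1 - H/H_max = 1 - 1.53/5.3219 = 1 - 0.2875 = 0.7125

0.7125


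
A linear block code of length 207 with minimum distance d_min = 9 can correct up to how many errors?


Correction capability = floor((d-1)/2) = floor((9-1)/2) = 4

4 errors


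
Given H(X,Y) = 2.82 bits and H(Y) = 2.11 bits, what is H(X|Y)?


H(X|Y) = H(X,Y) - H(Y) = 2.82 - 2.11 = 0.71

0.71 bits


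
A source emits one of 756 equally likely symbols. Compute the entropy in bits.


H = log2(n) = log2(756) = 9.5622

9.5622 bits


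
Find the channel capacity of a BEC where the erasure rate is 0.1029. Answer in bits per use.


C = 1 - epsilon = 1 - 0.1029 = 0.8971

0.8971 bits


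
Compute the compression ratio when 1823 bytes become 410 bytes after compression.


Ratio = original / compressed = 1823 / 410 = 4.4463

4.4463


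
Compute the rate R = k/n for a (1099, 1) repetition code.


Rate = k/n = 1/1099

1/1099


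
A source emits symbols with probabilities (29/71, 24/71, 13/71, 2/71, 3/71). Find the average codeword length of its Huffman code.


Huffman construction (repeatedly merge the two least-probable nodes; each merge adds 1 bit to every symbol beneath it): 2/71 + 3/71 = 5/71; 5/71 + 13/71 = 18/71; 18/71 + 24/71 = 42/71; 29/71 + 42/71 = 1. Resulting codeword lengths (in the order the probabilities were given): (1, 2, 3, 4, 4). L_avg = sum(p_i * l_i) = 29/71*1 + 24/71*2 + 13/71*3 + 2/71*4 + 3/71*4 = 136/71 = 1.9155

1.9155 bits


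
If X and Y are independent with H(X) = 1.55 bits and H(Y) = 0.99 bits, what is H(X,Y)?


For independent variables, H(X,Y) = H(X) + H(Y) = 1.55 + 0.99 = 2.54

2.54 bits


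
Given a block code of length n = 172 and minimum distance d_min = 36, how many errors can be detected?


Detection capability = d_min - 1 = 36 - 1 = 35

35 errors


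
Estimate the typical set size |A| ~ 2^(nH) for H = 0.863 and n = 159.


log2|A_typical| = nH = 159 * 0.863 = 137.217, so |A_typical| ~ 2^137.217 = 2.025e+41

2.025e+41


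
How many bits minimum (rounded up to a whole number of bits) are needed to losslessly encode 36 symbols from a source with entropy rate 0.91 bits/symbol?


Minimum bits >= n * H = 36 * 0.91 = 32.76, rounded up to a whole number of bits = 33

33 bits


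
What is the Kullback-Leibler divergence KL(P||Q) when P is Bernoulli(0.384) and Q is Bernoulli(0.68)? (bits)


KL = p*log2(p/q) + (1-p)*log2((1-p)/(1-q)) = 0.384*log2(0.384/0.68) + 0.616*log2(0.616/0.32) = 0.2655

0.2655 bits


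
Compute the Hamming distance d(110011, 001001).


Count differing positions: ^ ^ ^ . ^ . = 4 differences

4


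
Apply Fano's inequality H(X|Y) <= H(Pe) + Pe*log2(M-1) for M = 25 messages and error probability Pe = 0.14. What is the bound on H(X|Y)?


H(Pe) = -Pe*log2(Pe) - (1-Pe)*log2(1-Pe) = -0.14*log2(0.14) - 0.86*log2(0.86) = 0.397110 + 0.187129 = 0.5842. Pe*log2(M-1) = 0.14*log2(24) = 0.641895. Bound = H(Pe) + Pe*log2(M-1) = 0.397110 + 0.187129 + 0.641895 = 1.2261

1.2261 bits


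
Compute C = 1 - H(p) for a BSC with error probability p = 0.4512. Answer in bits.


H(p) = -p*log2(p) - (1-p)*log2(1-p) = -0.4512*log2(0.4512) - 0.5488*log2(0.5488) = 0.518050 + 0.475067 = 0.9931. C = 1 - H(p) = 1 - 0.9931 = 0.0069

0.0069 bits


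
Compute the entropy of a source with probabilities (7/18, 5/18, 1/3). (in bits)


H = -sum(p_i * log2(p_i)). Terms: -(7/18)*log2(7/18) = 0.529888; -(5/18)*log2(5/18) = 0.513332; -(1/3)*log2(1/3) = 0.528321. H = 0.529888 + 0.513332 + 0.528321 = 1.5715

1.5715 bits


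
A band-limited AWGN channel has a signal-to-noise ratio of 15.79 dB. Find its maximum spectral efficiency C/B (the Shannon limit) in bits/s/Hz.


SNR_linear = 10^(15.79/10) = 37.9315; C/B = log2(1 + SNR_linear) = log2(1 + 37.9315) = 5.2829

5.2829 bits/s/Hz


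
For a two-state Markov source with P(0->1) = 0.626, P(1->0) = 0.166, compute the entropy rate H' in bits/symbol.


Stationary distribution: pi_0 = p10/(p01+p10) = 0.2096, pi_1 = 0.7904. Entropy rate H' = pi_0*H(p01) + pi_1*H(p10) = 0.2096*0.9537 + 0.7904*0.6485 = 0.7124

0.7124 bits/symbol


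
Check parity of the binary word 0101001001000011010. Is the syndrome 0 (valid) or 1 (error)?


Syndrome = XOR of all bits = 0 XOR 1 XOR 0 XOR 1 XOR 0 XOR 0 XOR 1 XOR 0 XOR 0 XOR 1 XOR 0 XOR 0 XOR 0 XOR 0 XOR 1 XOR 1 XOR 0 XOR 1 XOR 0 = 1

1


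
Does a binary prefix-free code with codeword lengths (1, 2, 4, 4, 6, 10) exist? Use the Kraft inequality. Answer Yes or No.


Kraft sum = sum(2^(-l_i)) = 0.8916, need <= 1. Result: satisfied (a binary prefix-free code with these lengths exists)

Yes


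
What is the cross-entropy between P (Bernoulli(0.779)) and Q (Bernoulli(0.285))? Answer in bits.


H(P,Q) = -p*log2(q) - (1-p)*log2(1-q). -0.779*log2(0.285) = 1.410743; -0.221*log2(0.715) = 0.106961. H(P,Q) = 1.410743 + 0.106961 = 1.5177

1.5177 bits


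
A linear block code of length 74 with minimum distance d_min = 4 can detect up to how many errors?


Detection capability = d_min - 1 = 4 - 1 = 3

3 errors


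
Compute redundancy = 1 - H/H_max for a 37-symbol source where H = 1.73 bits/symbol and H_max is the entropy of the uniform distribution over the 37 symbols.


H_max = log2(K) = log2(37) = 5.2095 bits/symbol. Redundancy = 1 - H/H_max = 1 - 1.73/5.2095 = 1 - 0.3321 = 0.6679

0.6679


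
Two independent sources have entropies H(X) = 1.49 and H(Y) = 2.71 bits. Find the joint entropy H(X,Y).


For independent variables, H(X,Y) = H(X) + H(Y) = 1.49 + 2.71 = 4.2

4.2 bits


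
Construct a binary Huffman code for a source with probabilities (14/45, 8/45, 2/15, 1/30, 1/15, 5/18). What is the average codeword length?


Huffman construction (repeatedly merge the two least-probable nodes; each merge adds 1 bit to every symbol beneath it): 1/30 + 1/15 = 1/10; 1/10 + 2/15 = 7/30; 8/45 + 7/30 = 37/90; 5/18 + 14/45 = 53/90; 37/90 + 53/90 = 1. Resulting codeword lengths (in the order the probabilities were given): (2, 2, 3, 4, 4, 2). L_avg = sum(p_i * l_i) = 14/45*2 + 8/45*2 + 2/15*3 + 1/30*4 + 1/15*4 + 5/18*2 = 7/3 = 2.3333

2.3333 bits


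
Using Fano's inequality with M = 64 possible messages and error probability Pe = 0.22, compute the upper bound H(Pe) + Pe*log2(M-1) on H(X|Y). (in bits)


H(Pe) = -Pe*log2(Pe) - (1-Pe)*log2(1-Pe) = -0.22*log2(0.22) - 0.78*log2(0.78) = 0.480573 + 0.279594 = 0.7602. Pe*log2(M-1) = 0.22*log2(63) = 1.315002. Bound = H(Pe) + Pe*log2(M-1) = 0.480573 + 0.279594 + 1.315002 = 2.0752

2.0752 bits


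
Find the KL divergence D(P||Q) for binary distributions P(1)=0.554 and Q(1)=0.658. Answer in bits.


KL = p*log2(p/q) + (1-p)*log2((1-p)/(1-q)) = 0.554*log2(0.554/0.658) + 0.446*log2(0.446/0.342) = 0.0333

0.0333 bits


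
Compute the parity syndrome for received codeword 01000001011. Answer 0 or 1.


Syndrome = XOR of all bits = 0 XOR 1 XOR 0 XOR 0 XOR 0 XOR 0 XOR 0 XOR 1 XOR 0 XOR 1 XOR 1 = 0

0


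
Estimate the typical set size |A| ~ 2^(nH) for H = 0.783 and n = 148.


log2|A_typical| = nH = 148 * 0.783 = 115.884, so |A_typical| ~ 2^115.884 = 7.666e+34

7.666e+34


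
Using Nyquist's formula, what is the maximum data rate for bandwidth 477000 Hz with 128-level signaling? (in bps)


Rate = 2 * B * log2(M) = 2 * 477000 * 7.0 = 6678000.0

6678000.0 bps


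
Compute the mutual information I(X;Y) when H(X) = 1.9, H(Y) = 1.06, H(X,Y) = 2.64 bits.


I(X;Y) = H(X) + H(Y) - H(X,Y) = 1.9 + 1.06 - 2.64 = 0.32

0.32 bits


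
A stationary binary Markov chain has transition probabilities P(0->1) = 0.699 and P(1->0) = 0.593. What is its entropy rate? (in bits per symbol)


Stationary distribution: pi_0 = p10/(p01+p10) = 0.459, pi_1 = 0.541. Entropy rate H' = pi_0*H(p01) + pi_1*H(p10) = 0.459*0.8825 + 0.541*0.9749 = 0.9325

0.9325 bits/symbol


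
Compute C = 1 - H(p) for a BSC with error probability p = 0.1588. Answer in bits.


H(p) = -p*log2(p) - (1-p)*log2(1-p) = -0.1588*log2(0.1588) - 0.8412*log2(0.8412) = 0.421569 + 0.209862 = 0.6314. C = 1 - H(p) = 1 - 0.6314 = 0.3686

0.3686 bits


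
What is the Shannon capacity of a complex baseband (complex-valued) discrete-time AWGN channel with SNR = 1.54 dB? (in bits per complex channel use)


SNR_linear = 10^(1.54/10) = 1.4256; C = log2(1 + SNR_linear) = log2(1 + 1.4256) = 1.2783

1.2783 bits/channel use


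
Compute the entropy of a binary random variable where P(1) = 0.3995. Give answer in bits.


H = -p*log2(p) - (1-p)*log2(1-p). -0.3995*log2(0.3995) = 0.528831; -0.6005*log2(0.6005) = 0.441826. H = 0.528831 + 0.441826 = 0.9707

0.9707 bits


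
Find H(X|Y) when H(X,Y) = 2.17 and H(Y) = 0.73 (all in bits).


H(X|Y) = H(X,Y) - H(Y) = 2.17 - 0.73 = 1.44

1.44 bits


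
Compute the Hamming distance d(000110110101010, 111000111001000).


Count differing positions: ^ ^ ^ ^ ^ . . . ^ ^ . . . ^ . = 8 differences

8


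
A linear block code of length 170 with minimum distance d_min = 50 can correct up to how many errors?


Correction capability = floor((d-1)/2) = floor((50-1)/2) = 24

24 errors


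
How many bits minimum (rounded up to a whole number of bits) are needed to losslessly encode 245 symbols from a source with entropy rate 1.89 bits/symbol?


Minimum bits >= n * H = 245 * 1.89 = 463.05, rounded up to a whole number of bits = 464

464 bits


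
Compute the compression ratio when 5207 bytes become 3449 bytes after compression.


Ratio = original / compressed = 5207 / 3449 = 1.5097

1.5097


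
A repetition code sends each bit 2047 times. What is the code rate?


Rate = k/n = 1/2047

1/2047


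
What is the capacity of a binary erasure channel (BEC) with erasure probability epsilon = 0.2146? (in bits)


C = 1 - epsilon = 1 - 0.2146 = 0.7854

0.7854 bits


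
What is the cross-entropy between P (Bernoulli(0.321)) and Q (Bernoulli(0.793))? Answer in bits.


H(P,Q) = -p*log2(q) - (1-p)*log2(1-q). -0.321*log2(0.793) = 0.107409; -0.679*log2(0.207) = 1.542890. H(P,Q) = 0.107409 + 1.542890 = 1.6503

1.6503 bits


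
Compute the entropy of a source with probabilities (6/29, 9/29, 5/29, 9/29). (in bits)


H = -sum(p_i * log2(p_i)). Terms: -(6/29)*log2(6/29) = 0.470280; -(9/29)*log2(9/29) = 0.523879; -(5/29)*log2(5/29) = 0.437251; -(9/29)*log2(9/29) = 0.523879. H = 0.470280 + 0.523879 + 0.437251 + 0.523879 = 1.9553

1.9553 bits


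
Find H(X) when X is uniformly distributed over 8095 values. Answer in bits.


H = log2(n) = log2(8095) = 12.9828

12.9828 bits


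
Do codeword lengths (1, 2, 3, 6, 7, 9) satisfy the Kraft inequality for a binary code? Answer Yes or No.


Kraft sum = sum(2^(-l_i)) = 0.9004, need <= 1. Result: satisfied (a binary prefix-free code with these lengths exists)

Yes


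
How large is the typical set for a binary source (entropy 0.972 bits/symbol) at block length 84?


log2|A_typical| = nH = 84 * 0.972 = 81.648, so |A_typical| ~ 2^81.648 = 3.789e+24

3.789e+24


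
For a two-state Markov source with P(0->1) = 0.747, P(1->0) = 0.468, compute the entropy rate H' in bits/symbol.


Stationary distribution: pi_0 = p10/(p01+p10) = 0.3852, pi_1 = 0.6148. Entropy rate H' = pi_0*H(p01) + pi_1*H(p10) = 0.3852*0.816 + 0.6148*0.997 = 0.9273

0.9273 bits/symbol


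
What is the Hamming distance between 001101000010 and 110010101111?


Count differing positions: ^ ^ ^ ^ ^ ^ ^ . ^ ^ . ^ = 10 differences

10


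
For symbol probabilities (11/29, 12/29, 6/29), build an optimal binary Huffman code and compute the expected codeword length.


Huffman construction (repeatedly merge the two least-probable nodes; each merge adds 1 bit to every symbol beneath it): 6/29 + 11/29 = 17/29; 12/29 + 17/29 = 1. Resulting codeword lengths (in the order the probabilities were given): (2, 1, 2). L_avg = sum(p_i * l_i) = 11/29*2 + 12/29*1 + 6/29*2 = 46/29 = 1.5862

1.5862 bits


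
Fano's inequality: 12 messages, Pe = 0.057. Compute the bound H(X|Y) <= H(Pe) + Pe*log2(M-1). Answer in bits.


H(Pe) = -Pe*log2(Pe) - (1-Pe)*log2(1-Pe) = -0.057*log2(0.057) - 0.943*log2(0.943) = 0.235575 + 0.079844 = 0.3154. Pe*log2(M-1) = 0.057*log2(11) = 0.197188. Bound = H(Pe) + Pe*log2(M-1) = 0.235575 + 0.079844 + 0.197188 = 0.5126

0.5126 bits


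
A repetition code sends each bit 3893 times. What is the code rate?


Rate = k/n = 1/3893

1/3893


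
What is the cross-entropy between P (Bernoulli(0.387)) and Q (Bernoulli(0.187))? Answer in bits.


H(P,Q) = -p*log2(q) - (1-p)*log2(1-q). -0.387*log2(0.187) = 0.936110; -0.613*log2(0.813) = 0.183086. H(P,Q) = 0.936110 + 0.183086 = 1.1192

1.1192 bits


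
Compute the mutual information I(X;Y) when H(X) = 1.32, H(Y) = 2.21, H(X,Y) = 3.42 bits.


I(X;Y) = H(X) + H(Y) - H(X,Y) = 1.32 + 2.21 - 3.42 = 0.11

0.11 bits


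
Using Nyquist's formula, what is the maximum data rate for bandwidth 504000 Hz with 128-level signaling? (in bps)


Rate = 2 * B * log2(M) = 2 * 504000 * 7.0 = 7056000.0

7056000.0 bps


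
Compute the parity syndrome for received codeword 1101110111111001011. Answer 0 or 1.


Syndrome = XOR of all bits = 1 XOR 1 XOR 0 XOR 1 XOR 1 XOR 1 XOR 0 XOR 1 XOR 1 XOR 1 XOR 1 XOR 1 XOR 1 XOR 0 XOR 0 XOR 1 XOR 0 XOR 1 XOR 1 = 0

0


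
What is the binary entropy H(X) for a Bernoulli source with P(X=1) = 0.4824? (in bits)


H = -p*log2(p) - (1-p)*log2(1-p). -0.4824*log2(0.4824) = 0.507339; -0.5176*log2(0.5176) = 0.491767. H = 0.507339 + 0.491767 = 0.9991

0.9991 bits


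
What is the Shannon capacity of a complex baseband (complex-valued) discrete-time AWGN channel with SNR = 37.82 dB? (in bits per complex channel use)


SNR_linear = 10^(37.82/10) = 6053.4087; C = log2(1 + SNR_linear) = log2(1 + 6053.4087) = 12.5638

12.5638 bits/channel use


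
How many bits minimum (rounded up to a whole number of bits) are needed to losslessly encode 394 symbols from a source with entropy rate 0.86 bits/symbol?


Minimum bits >= n * H = 394 * 0.86 = 338.84, rounded up to a whole number of bits = 339

339 bits


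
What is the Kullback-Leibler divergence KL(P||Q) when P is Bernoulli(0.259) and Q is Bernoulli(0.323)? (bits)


KL = p*log2(p/q) + (1-p)*log2((1-p)/(1-q)) = 0.259*log2(0.259/0.323) + 0.741*log2(0.741/0.677) = 0.0141

0.0141 bits


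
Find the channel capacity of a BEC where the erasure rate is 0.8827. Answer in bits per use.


C = 1 - epsilon = 1 - 0.8827 = 0.1173

0.1173 bits


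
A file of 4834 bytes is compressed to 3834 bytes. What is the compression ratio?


Ratio = original / compressed = 4834 / 3834 = 1.2608

1.2608


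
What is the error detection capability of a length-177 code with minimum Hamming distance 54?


Detection capability = d_min - 1 = 54 - 1 = 53

53 errors


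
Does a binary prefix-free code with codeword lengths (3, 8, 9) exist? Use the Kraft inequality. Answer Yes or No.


Kraft sum = sum(2^(-l_i)) = 0.1309, need <= 1. Result: satisfied (a binary prefix-free code with these lengths exists)

Yes


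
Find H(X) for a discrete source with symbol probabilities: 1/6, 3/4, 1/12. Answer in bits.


H = -sum(p_i * log2(p_i)). Terms: -(1/6)*log2(1/6) = 0.430827; -(3/4)*log2(3/4) = 0.311278; -(1/12)*log2(1/12) = 0.298747. H = 0.430827 + 0.311278 + 0.298747 = 1.0409

1.0409 bits


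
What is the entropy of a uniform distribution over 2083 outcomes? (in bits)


H = log2(n) = log2(2083) = 11.0244

11.0244 bits


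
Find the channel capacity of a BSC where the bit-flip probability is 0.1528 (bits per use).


H(p) = -p*log2(p) - (1-p)*log2(1-p) = -0.1528*log2(0.1528) - 0.8472*log2(0.8472) = 0.414131 + 0.202672 = 0.6168. C = 1 - H(p) = 1 - 0.6168 = 0.3832

0.3832 bits


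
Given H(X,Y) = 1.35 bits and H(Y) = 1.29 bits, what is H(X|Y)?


H(X|Y) = H(X,Y) - H(Y) = 1.35 - 1.29 = 0.06

0.06 bits


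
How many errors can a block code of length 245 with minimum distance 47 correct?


Correction capability = floor((d-1)/2) = floor((47-1)/2) = 23

23 errors


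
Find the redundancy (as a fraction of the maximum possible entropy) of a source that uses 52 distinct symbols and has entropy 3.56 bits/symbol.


H_max = log2(K) = log2(52) = 5.7004 bits/symbol. Redundancy = 1 - H/H_max = 1 - 3.56/5.7004 = 1 - 0.6245 = 0.3755

0.3755


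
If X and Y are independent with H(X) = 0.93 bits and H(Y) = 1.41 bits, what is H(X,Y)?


For independent variables, H(X,Y) = H(X) + H(Y) = 0.93 + 1.41 = 2.34

2.34 bits


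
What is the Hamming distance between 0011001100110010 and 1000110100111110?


Count differing positions: ^ . ^ ^ ^ ^ ^ . . . . . ^ ^ . . = 8 differences

8


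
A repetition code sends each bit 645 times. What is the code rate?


Rate = k/n = 1/645

1/645


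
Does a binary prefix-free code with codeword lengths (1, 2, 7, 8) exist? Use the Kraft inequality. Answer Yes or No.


Kraft sum = sum(2^(-l_i)) = 0.7617, need <= 1. Result: satisfied (a binary prefix-free code with these lengths exists)

Yes


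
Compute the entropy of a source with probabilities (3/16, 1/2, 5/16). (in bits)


H = -sum(p_i * log2(p_i)). Terms: -(3/16)*log2(3/16) = 0.452820; -(1/2)*log2(1/2) = 0.500000; -(5/16)*log2(5/16) = 0.524397. H = 0.452820 + 0.500000 + 0.524397 = 1.4772

1.4772 bits


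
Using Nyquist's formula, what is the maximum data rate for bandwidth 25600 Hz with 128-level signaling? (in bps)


Rate = 2 * B * log2(M) = 2 * 25600 * 7.0 = 358400.0

358400.0 bps


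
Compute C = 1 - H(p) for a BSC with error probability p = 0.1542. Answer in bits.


H(p) = -p*log2(p) - (1-p)*log2(1-p) = -0.1542*log2(0.1542) - 0.8458*log2(0.8458) = 0.415897 + 0.204355 = 0.6203. C = 1 - H(p) = 1 - 0.6203 = 0.3797

0.3797 bits


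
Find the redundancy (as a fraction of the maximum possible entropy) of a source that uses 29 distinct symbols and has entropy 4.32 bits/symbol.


H_max = log2(K) = log2(29) = 4.858 bits/symbol. Redundancy = 1 - H/H_max = 1 - 4.32/4.858 = 1 - 0.8893 = 0.1107

0.1107


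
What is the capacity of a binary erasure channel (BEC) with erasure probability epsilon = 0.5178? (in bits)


C = 1 - epsilon = 1 - 0.5178 = 0.4822

0.4822 bits


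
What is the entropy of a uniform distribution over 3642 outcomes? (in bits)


H = log2(n) = log2(3642) = 11.8305

11.8305 bits


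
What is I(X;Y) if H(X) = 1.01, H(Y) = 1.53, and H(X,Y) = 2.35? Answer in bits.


I(X;Y) = H(X) + H(Y) - H(X,Y) = 1.01 + 1.53 - 2.35 = 0.19

0.19 bits


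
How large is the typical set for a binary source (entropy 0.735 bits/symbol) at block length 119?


log2|A_typical| = nH = 119 * 0.735 = 87.465, so |A_typical| ~ 2^87.465 = 2.136e+26

2.136e+26


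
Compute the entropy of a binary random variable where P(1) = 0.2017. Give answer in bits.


H = -p*log2(p) - (1-p)*log2(1-p). -0.2017*log2(0.2017) = 0.465870; -0.7983*log2(0.7983) = 0.259445. H = 0.465870 + 0.259445 = 0.7253

0.7253 bits


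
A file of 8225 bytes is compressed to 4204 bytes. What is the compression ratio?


Ratio = original / compressed = 8225 / 4204 = 1.9565

1.9565


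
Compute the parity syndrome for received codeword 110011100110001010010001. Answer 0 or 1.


Syndrome = XOR of all bits = 1 XOR 1 XOR 0 XOR 0 XOR 1 XOR 1 XOR 1 XOR 0 XOR 0 XOR 1 XOR 1 XOR 0 XOR 0 XOR 0 XOR 1 XOR 0 XOR 1 XOR 0 XOR 0 XOR 1 XOR 0 XOR 0 XOR 0 XOR 1 = 1

1


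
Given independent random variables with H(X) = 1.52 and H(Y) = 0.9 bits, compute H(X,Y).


For independent variables, H(X,Y) = H(X) + H(Y) = 1.52 + 0.9 = 2.42

2.42 bits


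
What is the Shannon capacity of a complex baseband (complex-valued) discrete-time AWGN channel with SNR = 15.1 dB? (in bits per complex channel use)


SNR_linear = 10^(15.1/10) = 32.3594; C = log2(1 + SNR_linear) = log2(1 + 32.3594) = 5.06

5.06 bits/channel use


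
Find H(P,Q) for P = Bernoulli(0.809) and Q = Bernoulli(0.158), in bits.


H(P,Q) = -p*log2(q) - (1-p)*log2(1-q). -0.809*log2(0.158) = 2.153561; -0.191*log2(0.842) = 0.047389. H(P,Q) = 2.153561 + 0.047389 = 2.2009

2.2009 bits


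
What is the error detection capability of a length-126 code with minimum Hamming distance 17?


Detection capability = d_min - 1 = 17 - 1 = 16

16 errors


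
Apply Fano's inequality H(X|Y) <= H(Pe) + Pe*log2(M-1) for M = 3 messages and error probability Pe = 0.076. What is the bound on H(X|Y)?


H(Pe) = -Pe*log2(Pe) - (1-Pe)*log2(1-Pe) = -0.076*log2(0.076) - 0.924*log2(0.924) = 0.282557 + 0.105369 = 0.3879. Pe*log2(M-1) = 0.076*log2(2) = 0.076000. Bound = H(Pe) + Pe*log2(M-1) = 0.282557 + 0.105369 + 0.076000 = 0.4639

0.4639 bits


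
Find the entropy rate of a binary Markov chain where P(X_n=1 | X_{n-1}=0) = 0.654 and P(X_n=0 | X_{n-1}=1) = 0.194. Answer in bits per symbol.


Stationary distribution: pi_0 = p10/(p01+p10) = 0.2288, pi_1 = 0.7712. Entropy rate H' = pi_0*H(p01) + pi_1*H(p10) = 0.2288*0.9304 + 0.7712*0.7098 = 0.7603

0.7603 bits/symbol


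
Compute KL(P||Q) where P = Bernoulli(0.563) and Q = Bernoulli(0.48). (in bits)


KL = p*log2(p/q) + (1-p)*log2((1-p)/(1-q)) = 0.563*log2(0.563/0.48) + 0.437*log2(0.437/0.52) = 0.0199

0.0199 bits


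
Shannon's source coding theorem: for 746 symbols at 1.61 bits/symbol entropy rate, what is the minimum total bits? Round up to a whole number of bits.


Minimum bits >= n * H = 746 * 1.61 = 1201.06, rounded up to a whole number of bits = 1202

1202 bits


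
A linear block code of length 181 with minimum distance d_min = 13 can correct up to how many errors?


Correction capability = floor((d-1)/2) = floor((13-1)/2) = 6

6 errors


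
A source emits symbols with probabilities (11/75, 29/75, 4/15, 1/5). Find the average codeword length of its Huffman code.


Huffman construction (repeatedly merge the two least-probable nodes; each merge adds 1 bit to every symbol beneath it): 11/75 + 1/5 = 26/75; 4/15 + 26/75 = 46/75; 29/75 + 46/75 = 1. Resulting codeword lengths (in the order the probabilities were given): (3, 1, 2, 3). L_avg = sum(p_i * l_i) = 11/75*3 + 29/75*1 + 4/15*2 + 1/5*3 = 49/25 = 1.96

1.96 bits


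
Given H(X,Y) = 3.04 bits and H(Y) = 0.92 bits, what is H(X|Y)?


H(X|Y) = H(X,Y) - H(Y) = 3.04 - 0.92 = 2.12

2.12 bits


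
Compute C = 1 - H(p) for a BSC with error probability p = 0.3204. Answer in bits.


H(p) = -p*log2(p) - (1-p)*log2(1-p) = -0.3204*log2(0.3204) - 0.6796*log2(0.6796) = 0.526114 + 0.378702 = 0.9048. C = 1 - H(p) = 1 - 0.9048 = 0.0952

0.0952 bits


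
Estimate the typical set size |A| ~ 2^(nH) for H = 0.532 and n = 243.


log2|A_typical| = nH = 243 * 0.532 = 129.276, so |A_typical| ~ 2^129.276 = 8.241e+38

8.241e+38


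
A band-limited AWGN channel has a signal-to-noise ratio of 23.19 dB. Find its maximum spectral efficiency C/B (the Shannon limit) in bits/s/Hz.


SNR_linear = 10^(23.19/10) = 208.4491; C/B = log2(1 + SNR_linear) = log2(1 + 208.4491) = 7.7105

7.7105 bits/s/Hz


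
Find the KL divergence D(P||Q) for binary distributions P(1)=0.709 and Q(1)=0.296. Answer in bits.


KL = p*log2(p/q) + (1-p)*log2((1-p)/(1-q)) = 0.709*log2(0.709/0.296) + 0.291*log2(0.291/0.704) = 0.5226

0.5226 bits


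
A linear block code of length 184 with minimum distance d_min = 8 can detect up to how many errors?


Detection capability = d_min - 1 = 8 - 1 = 7

7 errors


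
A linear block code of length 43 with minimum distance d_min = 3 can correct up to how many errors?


Correction capability = floor((d-1)/2) = floor((3-1)/2) = 1

1 errors


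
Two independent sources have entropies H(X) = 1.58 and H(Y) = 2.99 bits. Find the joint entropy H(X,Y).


For independent variables, H(X,Y) = H(X) + H(Y) = 1.58 + 2.99 = 4.57

4.57 bits


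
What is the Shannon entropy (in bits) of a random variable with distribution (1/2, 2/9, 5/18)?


H = -sum(p_i * log2(p_i)). Terms: -(1/2)*log2(1/2) = 0.500000; -(2/9)*log2(2/9) = 0.482206; -(5/18)*log2(5/18) = 0.513332. H = 0.500000 + 0.482206 + 0.513332 = 1.4955

1.4955 bits


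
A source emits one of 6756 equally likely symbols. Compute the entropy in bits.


H = log2(n) = log2(6756) = 12.722

12.722 bits


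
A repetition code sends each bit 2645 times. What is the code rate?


Rate = k/n = 1/2645

1/2645


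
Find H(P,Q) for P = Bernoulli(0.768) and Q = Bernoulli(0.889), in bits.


H(P,Q) = -p*log2(q) - (1-p)*log2(1-q). -0.768*log2(0.889) = 0.130364; -0.232*log2(0.111) = 0.735757. H(P,Q) = 0.130364 + 0.735757 = 0.8661

0.8661 bits


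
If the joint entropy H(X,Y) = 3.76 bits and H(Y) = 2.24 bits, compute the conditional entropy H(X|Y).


H(X|Y) = H(X,Y) - H(Y) = 3.76 - 2.24 = 1.52

1.52 bits


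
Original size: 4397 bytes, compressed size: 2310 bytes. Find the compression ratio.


Ratio = original / compressed = 4397 / 2310 = 1.9035

1.9035


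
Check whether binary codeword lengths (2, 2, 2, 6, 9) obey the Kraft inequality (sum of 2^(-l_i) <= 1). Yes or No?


Kraft sum = sum(2^(-l_i)) = 0.7676, need <= 1. Result: satisfied (a binary prefix-free code with these lengths exists)

Yes


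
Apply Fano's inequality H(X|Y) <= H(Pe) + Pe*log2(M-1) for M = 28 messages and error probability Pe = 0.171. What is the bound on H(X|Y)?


H(Pe) = -Pe*log2(Pe) - (1-Pe)*log2(1-Pe) = -0.171*log2(0.171) - 0.829*log2(0.829) = 0.435696 + 0.224291 = 0.66. Pe*log2(M-1) = 0.171*log2(27) = 0.813086. Bound = H(Pe) + Pe*log2(M-1) = 0.435696 + 0.224291 + 0.813086 = 1.4731

1.4731 bits


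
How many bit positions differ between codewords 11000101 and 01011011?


Count differing positions: ^ . . ^ ^ ^ ^ . = 5 differences

5


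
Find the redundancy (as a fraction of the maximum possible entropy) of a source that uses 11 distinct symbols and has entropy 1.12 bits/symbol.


H_max = log2(K) = log2(11) = 3.4594 bits/symbol. Redundancy = 1 - H/H_max = 1 - 1.12/3.4594 = 1 - 0.3238 = 0.6762

0.6762


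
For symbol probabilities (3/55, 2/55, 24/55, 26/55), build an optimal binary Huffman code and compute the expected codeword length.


Huffman construction (repeatedly merge the two least-probable nodes; each merge adds 1 bit to every symbol beneath it): 2/55 + 3/55 = 1/11; 1/11 + 24/55 = 29/55; 26/55 + 29/55 = 1. Resulting codeword lengths (in the order the probabilities were given): (3, 3, 2, 1). L_avg = sum(p_i * l_i) = 3/55*3 + 2/55*3 + 24/55*2 + 26/55*1 = 89/55 = 1.6182

1.6182 bits


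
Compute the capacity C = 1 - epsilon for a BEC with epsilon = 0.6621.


C = 1 - epsilon = 1 - 0.6621 = 0.3379

0.3379 bits


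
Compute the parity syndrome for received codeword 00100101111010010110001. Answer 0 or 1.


Syndrome = XOR of all bits = 0 XOR 0 XOR 1 XOR 0 XOR 0 XOR 1 XOR 0 XOR 1 XOR 1 XOR 1 XOR 1 XOR 0 XOR 1 XOR 0 XOR 0 XOR 1 XOR 0 XOR 1 XOR 1 XOR 0 XOR 0 XOR 0 XOR 1 = 1

1


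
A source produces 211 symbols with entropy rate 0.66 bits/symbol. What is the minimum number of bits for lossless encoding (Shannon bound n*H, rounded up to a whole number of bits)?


Minimum bits >= n * H = 211 * 0.66 = 139.26, rounded up to a whole number of bits = 140

140 bits


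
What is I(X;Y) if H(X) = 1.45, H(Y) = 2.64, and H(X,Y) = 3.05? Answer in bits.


I(X;Y) = H(X) + H(Y) - H(X,Y) = 1.45 + 2.64 - 3.05 = 1.04

1.04 bits


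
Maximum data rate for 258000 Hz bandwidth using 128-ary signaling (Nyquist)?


Rate = 2 * B * log2(M) = 2 * 258000 * 7.0 = 3612000.0

3612000.0 bps


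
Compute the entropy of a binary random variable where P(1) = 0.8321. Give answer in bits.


H = -p*log2(p) - (1-p)*log2(1-p). -0.8321*log2(0.8321) = 0.220649; -0.1679*log2(0.1679) = 0.432229. H = 0.220649 + 0.432229 = 0.6529

0.6529 bits


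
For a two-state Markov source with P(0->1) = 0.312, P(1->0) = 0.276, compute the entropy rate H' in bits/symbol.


Stationary distribution: pi_0 = p10/(p01+p10) = 0.4694, pi_1 = 0.5306. Entropy rate H' = pi_0*H(p01) + pi_1*H(p10) = 0.4694*0.8955 + 0.5306*0.8499 = 0.8713

0.8713 bits/symbol


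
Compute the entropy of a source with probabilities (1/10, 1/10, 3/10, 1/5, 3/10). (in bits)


H = -sum(p_i * log2(p_i)). Terms: -(1/10)*log2(1/10) = 0.332193; -(1/10)*log2(1/10) = 0.332193; -(3/10)*log2(3/10) = 0.521090; -(1/5)*log2(1/5) = 0.464386; -(3/10)*log2(3/10) = 0.521090. H = 0.332193 + 0.332193 + 0.521090 + 0.464386 + 0.521090 = 2.171

2.171 bits


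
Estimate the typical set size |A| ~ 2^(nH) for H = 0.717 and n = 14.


log2|A_typical| = nH = 14 * 0.717 = 10.038, so |A_typical| ~ 2^10.038 = 1.051e+03

1.051e+03


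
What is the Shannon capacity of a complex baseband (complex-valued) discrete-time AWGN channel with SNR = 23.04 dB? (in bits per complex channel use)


SNR_linear = 10^(23.04/10) = 201.3724; C = log2(1 + SNR_linear) = log2(1 + 201.3724) = 7.6609

7.6609 bits/channel use


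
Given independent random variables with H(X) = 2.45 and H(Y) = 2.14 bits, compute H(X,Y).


For independent variables, H(X,Y) = H(X) + H(Y) = 2.45 + 2.14 = 4.59

4.59 bits


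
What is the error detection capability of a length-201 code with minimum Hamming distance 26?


Detection capability = d_min - 1 = 26 - 1 = 25

25 errors


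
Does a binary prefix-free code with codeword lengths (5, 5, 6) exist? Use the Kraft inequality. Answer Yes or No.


Kraft sum = sum(2^(-l_i)) = 0.0781, need <= 1. Result: satisfied (a binary prefix-free code with these lengths exists)

Yes


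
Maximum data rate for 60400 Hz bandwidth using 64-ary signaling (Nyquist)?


Rate = 2 * B * log2(M) = 2 * 60400 * 6.0 = 724800.0

724800.0 bps


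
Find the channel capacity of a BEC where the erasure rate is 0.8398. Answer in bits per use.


C = 1 - epsilon = 1 - 0.8398 = 0.1602

0.1602 bits


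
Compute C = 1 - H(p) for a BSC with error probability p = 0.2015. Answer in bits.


H(p) = -p*log2(p) - (1-p)*log2(1-p) = -0.2015*log2(0.2015) - 0.7985*log2(0.7985) = 0.465696 + 0.259222 = 0.7249. C = 1 - H(p) = 1 - 0.7249 = 0.2751

0.2751 bits


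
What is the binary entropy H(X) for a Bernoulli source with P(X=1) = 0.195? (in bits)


H = -p*log2(p) - (1-p)*log2(1-p). -0.195*log2(0.195) = 0.459899; -0.805*log2(0.805) = 0.251916. H = 0.459899 + 0.251916 = 0.7118

0.7118 bits


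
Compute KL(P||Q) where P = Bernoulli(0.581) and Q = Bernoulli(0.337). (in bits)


KL = p*log2(p/q) + (1-p)*log2((1-p)/(1-q)) = 0.581*log2(0.581/0.337) + 0.419*log2(0.419/0.663) = 0.1791

0.1791 bits


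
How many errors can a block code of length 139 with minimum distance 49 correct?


Correction capability = floor((d-1)/2) = floor((49-1)/2) = 24

24 errors


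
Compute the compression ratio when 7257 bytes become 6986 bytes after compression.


Ratio = original / compressed = 7257 / 6986 = 1.0388

1.0388


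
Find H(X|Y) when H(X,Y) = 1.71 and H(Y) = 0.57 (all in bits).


H(X|Y) = H(X,Y) - H(Y) = 1.71 - 0.57 = 1.14

1.14 bits


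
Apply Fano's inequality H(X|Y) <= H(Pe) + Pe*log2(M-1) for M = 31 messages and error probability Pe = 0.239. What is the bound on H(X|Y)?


H(Pe) = -Pe*log2(Pe) - (1-Pe)*log2(1-Pe) = -0.239*log2(0.239) - 0.761*log2(0.761) = 0.493515 + 0.299858 = 0.7934. Pe*log2(M-1) = 0.239*log2(30) = 1.172747. Bound = H(Pe) + Pe*log2(M-1) = 0.493515 + 0.299858 + 1.172747 = 1.9661

1.9661 bits


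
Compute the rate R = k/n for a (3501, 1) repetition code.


Rate = k/n = 1/3501

1/3501


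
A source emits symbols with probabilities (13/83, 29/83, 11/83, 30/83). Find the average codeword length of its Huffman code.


Huffman construction (repeatedly merge the two least-probable nodes; each merge adds 1 bit to every symbol beneath it): 11/83 + 13/83 = 24/83; 24/83 + 29/83 = 53/83; 30/83 + 53/83 = 1. Resulting codeword lengths (in the order the probabilities were given): (3, 2, 3, 1). L_avg = sum(p_i * l_i) = 13/83*3 + 29/83*2 + 11/83*3 + 30/83*1 = 160/83 = 1.9277

1.9277 bits


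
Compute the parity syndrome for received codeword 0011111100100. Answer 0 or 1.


Syndrome = XOR of all bits = 0 XOR 0 XOR 1 XOR 1 XOR 1 XOR 1 XOR 1 XOR 1 XOR 0 XOR 0 XOR 1 XOR 0 XOR 0 = 1

1


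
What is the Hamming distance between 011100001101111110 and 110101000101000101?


Count differing positions: ^ . ^ . . ^ . . ^ . . . ^ ^ ^ . ^ ^ = 9 differences

9


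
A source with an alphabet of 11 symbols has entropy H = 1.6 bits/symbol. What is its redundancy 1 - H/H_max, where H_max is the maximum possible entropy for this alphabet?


H_max = log2(K) = log2(11) = 3.4594 bits/symbol. Redundancy = 1 - H/H_max = 1 - 1.6/3.4594 = 1 - 0.4625 = 0.5375

0.5375


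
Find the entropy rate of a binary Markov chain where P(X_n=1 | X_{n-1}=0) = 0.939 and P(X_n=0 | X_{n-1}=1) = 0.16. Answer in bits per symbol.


Stationary distribution: pi_0 = p10/(p01+p10) = 0.1456, pi_1 = 0.8544. Entropy rate H' = pi_0*H(p01) + pi_1*H(p10) = 0.1456*0.3314 + 0.8544*0.6343 = 0.5902

0.5902 bits/symbol


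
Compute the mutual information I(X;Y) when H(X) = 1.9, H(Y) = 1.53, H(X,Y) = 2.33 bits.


I(X;Y) = H(X) + H(Y) - H(X,Y) = 1.9 + 1.53 - 2.33 = 1.1

1.1 bits


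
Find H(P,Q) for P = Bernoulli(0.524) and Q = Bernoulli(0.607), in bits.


H(P,Q) = -p*log2(q) - (1-p)*log2(1-q). -0.524*log2(0.607) = 0.377401; -0.476*log2(0.393) = 0.641362. H(P,Q) = 0.377401 + 0.641362 = 1.0188

1.0188 bits


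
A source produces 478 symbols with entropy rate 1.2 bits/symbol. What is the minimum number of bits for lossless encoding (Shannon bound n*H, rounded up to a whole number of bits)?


Minimum bits >= n * H = 478 * 1.2 = 573.6, rounded up to a whole number of bits = 574

574 bits


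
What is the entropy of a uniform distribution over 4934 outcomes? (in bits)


H = log2(n) = log2(4934) = 12.2685

12.2685 bits


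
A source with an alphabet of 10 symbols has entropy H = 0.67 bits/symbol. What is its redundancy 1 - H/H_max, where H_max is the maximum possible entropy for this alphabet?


H_max = log2(K) = log2(10) = 3.3219 bits/symbol. Redundancy = 1 - H/H_max = 1 - 0.67/3.3219 = 1 - 0.2017 = 0.7983

0.7983


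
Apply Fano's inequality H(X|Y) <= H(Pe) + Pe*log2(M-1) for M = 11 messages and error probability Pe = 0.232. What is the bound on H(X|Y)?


H(Pe) = -Pe*log2(Pe) - (1-Pe)*log2(1-Pe) = -0.232*log2(0.232) - 0.768*log2(0.768) = 0.489010 + 0.292471 = 0.7815. Pe*log2(M-1) = 0.232*log2(10) = 0.770687. Bound = H(Pe) + Pe*log2(M-1) = 0.489010 + 0.292471 + 0.770687 = 1.5522

1.5522 bits


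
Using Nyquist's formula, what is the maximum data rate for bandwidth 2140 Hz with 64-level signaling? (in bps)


Rate = 2 * B * log2(M) = 2 * 2140 * 6.0 = 25680.0

25680.0 bps


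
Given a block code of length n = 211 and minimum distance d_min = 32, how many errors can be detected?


Detection capability = d_min - 1 = 32 - 1 = 31

31 errors


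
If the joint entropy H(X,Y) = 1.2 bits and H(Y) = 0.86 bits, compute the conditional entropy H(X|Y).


H(X|Y) = H(X,Y) - H(Y) = 1.2 - 0.86 = 0.34

0.34 bits


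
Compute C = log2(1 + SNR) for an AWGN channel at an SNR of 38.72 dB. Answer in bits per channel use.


SNR_linear = 10^(38.72/10) = 7447.3197; C = log2(1 + SNR_linear) = log2(1 + 7447.3197) = 12.8627

12.8627 bits/channel use


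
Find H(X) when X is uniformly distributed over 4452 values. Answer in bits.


H = log2(n) = log2(4452) = 12.1202

12.1202 bits


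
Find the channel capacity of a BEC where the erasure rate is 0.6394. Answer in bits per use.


C = 1 - epsilon = 1 - 0.6394 = 0.3606

0.3606 bits


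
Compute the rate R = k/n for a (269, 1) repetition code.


Rate = k/n = 1/269

1/269


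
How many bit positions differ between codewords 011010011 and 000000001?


Count differing positions: . ^ ^ . ^ . . ^ . = 4 differences

4


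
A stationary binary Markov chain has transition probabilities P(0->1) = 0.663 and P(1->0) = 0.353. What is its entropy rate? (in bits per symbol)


Stationary distribution: pi_0 = p10/(p01+p10) = 0.3474, pi_1 = 0.6526. Entropy rate H' = pi_0*H(p01) + pi_1*H(p10) = 0.3474*0.9219 + 0.6526*0.9367 = 0.9316

0.9316 bits/symbol


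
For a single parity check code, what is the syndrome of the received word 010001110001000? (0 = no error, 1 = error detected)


Syndrome = XOR of all bits = 0 XOR 1 XOR 0 XOR 0 XOR 0 XOR 1 XOR 1 XOR 1 XOR 0 XOR 0 XOR 0 XOR 1 XOR 0 XOR 0 XOR 0 = 1

1


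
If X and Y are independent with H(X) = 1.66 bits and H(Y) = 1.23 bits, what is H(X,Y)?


For independent variables, H(X,Y) = H(X) + H(Y) = 1.66 + 1.23 = 2.89

2.89 bits


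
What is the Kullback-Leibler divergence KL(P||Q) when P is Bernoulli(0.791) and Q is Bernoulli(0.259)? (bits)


KL = p*log2(p/q) + (1-p)*log2((1-p)/(1-q)) = 0.791*log2(0.791/0.259) + 0.209*log2(0.209/0.741) = 0.8925

0.8925 bits


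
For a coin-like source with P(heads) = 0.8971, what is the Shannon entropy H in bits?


H = -p*log2(p) - (1-p)*log2(1-p). -0.8971*log2(0.8971) = 0.140539; -0.1029*log2(0.1029) = 0.337582. H = 0.140539 + 0.337582 = 0.4781

0.4781 bits


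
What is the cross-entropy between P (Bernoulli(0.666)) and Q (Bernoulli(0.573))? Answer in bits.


H(P,Q) = -p*log2(q) - (1-p)*log2(1-q). -0.666*log2(0.573) = 0.535060; -0.334*log2(0.427) = 0.410049. H(P,Q) = 0.535060 + 0.410049 = 0.9451

0.9451 bits


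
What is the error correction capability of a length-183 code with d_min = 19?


Correction capability = floor((d-1)/2) = floor((19-1)/2) = 9

9 errors


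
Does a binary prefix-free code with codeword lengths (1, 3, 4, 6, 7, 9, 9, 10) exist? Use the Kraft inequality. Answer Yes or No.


Kraft sum = sum(2^(-l_i)) = 0.7158, need <= 1. Result: satisfied (a binary prefix-free code with these lengths exists)

Yes


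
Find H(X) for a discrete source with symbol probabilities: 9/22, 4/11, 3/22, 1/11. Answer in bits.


H = -sum(p_i * log2(p_i)). Terms: -(9/22)*log2(9/22) = 0.527525; -(4/11)*log2(4/11) = 0.530702; -(3/22)*log2(3/22) = 0.391973; -(1/11)*log2(1/11) = 0.314494. H = 0.527525 + 0.530702 + 0.391973 + 0.314494 = 1.7647

1.7647 bits
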